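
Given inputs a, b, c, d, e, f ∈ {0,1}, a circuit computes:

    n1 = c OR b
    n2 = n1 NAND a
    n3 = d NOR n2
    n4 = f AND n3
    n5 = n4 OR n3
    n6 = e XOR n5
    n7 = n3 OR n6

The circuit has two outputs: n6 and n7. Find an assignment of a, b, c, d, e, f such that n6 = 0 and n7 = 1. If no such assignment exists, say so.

a=1 b=1 c=0 d=0 e=1 f=0

Check with a=1 b=1 c=0 d=0 e=1 f=0:
n1 = c OR b = 0 OR 1 = 1
n2 = n1 NAND a = 1 NAND 1 = 0
n3 = d NOR n2 = 0 NOR 0 = 1
n4 = f AND n3 = 0 AND 1 = 0
n5 = n4 OR n3 = 0 OR 1 = 1
n6 = e XOR n5 = 1 XOR 1 = 0
n7 = n3 OR n6 = 1 OR 0 = 1
So n6 = 0 and n7 = 1.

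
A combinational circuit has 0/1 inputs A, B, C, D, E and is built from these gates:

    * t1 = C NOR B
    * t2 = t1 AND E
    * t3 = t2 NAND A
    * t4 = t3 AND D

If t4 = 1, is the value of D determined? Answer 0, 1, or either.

t4 = t3 AND D must be 1, so both t3 = 1 and D = 1.
Every assignment with t4 = 1 has D = 1; there are 15 such assignment(s).

1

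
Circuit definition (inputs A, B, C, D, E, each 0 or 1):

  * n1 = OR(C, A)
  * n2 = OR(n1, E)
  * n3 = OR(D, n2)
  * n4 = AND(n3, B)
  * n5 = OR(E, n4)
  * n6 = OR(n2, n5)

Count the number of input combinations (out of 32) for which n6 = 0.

3

n6 = OR(n2, n5) must be 0, so both n2 = 0 and n5 = 0.
Satisfying assignments:
  A=0, B=0, C=0, D=0, E=0
  A=0, B=0, C=0, D=1, E=0
  A=0, B=1, C=0, D=0, E=0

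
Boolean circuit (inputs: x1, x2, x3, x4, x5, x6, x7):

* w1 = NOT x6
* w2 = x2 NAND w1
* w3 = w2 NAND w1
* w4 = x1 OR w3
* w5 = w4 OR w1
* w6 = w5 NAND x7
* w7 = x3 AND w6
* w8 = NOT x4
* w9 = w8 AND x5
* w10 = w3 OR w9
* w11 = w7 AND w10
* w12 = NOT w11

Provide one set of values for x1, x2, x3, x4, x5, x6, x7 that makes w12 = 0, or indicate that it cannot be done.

w12 = NOT w11 must be 0, so w11 = 1.
Check with x1=0, x2=1, x3=1, x4=0, x5=0, x6=1, x7=0:
w1 = NOT x6 = NOT 1 = 0
w2 = x2 NAND w1 = 1 NAND 0 = 1
w3 = w2 NAND w1 = 1 NAND 0 = 1
w4 = x1 OR w3 = 0 OR 1 = 1
w5 = w4 OR w1 = 1 OR 0 = 1
w6 = w5 NAND x7 = 1 NAND 0 = 1
w7 = x3 AND w6 = 1 AND 1 = 1
w8 = NOT x4 = NOT 0 = 1
w9 = w8 AND x5 = 1 AND 0 = 0
w10 = w3 OR w9 = 1 OR 0 = 1
w11 = w7 AND w10 = 1 AND 1 = 1
w12 = NOT w11 = NOT 1 = 0
So w12 = 0 as required.

x1=0, x2=1, x3=1, x4=0, x5=0, x6=1, x7=0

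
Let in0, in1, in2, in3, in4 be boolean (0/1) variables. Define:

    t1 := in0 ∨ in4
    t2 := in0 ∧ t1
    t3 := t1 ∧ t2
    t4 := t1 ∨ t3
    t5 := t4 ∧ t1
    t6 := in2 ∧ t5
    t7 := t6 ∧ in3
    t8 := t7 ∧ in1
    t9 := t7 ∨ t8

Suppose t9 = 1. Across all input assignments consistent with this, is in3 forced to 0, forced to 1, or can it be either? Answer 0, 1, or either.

t9 = t7 ∨ t8 must be 1, so at least one of t7, t8 is 1.
Every assignment with t9 = 1 has in3 = 1; there are 6 such assignment(s).

1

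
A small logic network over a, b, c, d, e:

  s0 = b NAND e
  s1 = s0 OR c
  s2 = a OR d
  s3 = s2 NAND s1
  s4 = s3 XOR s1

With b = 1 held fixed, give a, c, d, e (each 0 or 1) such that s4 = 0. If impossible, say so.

a=0, c=1, d=0, e=1

s4 = s3 XOR s1 must be 0, so s3 and s1 are equal.
Check with b = 1 and a=0, c=1, d=0, e=1:
s0 = b NAND e = 1 NAND 1 = 0
s1 = s0 OR c = 0 OR 1 = 1
s2 = a OR d = 0 OR 0 = 0
s3 = s2 NAND s1 = 0 NAND 1 = 1
s4 = s3 XOR s1 = 1 XOR 1 = 0
So s4 = 0.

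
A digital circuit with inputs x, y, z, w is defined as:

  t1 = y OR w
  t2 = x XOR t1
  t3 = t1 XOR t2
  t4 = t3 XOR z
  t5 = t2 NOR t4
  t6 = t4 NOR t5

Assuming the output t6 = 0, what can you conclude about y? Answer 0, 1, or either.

Both values of y occur among assignments with t6 = 0:
  y=0: x=0, y=0, z=0, w=0
  y=1: x=0, y=1, z=1, w=0

either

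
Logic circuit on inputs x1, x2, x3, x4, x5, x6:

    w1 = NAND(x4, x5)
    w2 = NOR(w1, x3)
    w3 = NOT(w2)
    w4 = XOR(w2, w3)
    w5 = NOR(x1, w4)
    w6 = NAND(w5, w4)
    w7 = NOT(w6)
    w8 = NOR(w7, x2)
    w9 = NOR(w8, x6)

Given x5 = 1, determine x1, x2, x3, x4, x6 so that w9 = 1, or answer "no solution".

x1=1, x2=1, x3=0, x4=1, x6=0

w9 = NOR(w8, x6) must be 1, so both w8 = 0 and x6 = 0.
w8 = NOR(w7, x2) must be 0, so at least one of w7, x2 is 1.
Check with x5 = 1 and x1=1, x2=1, x3=0, x4=1, x6=0:
w1 = NAND(x4, x5) = NAND(1, 1) = 0
w2 = NOR(w1, x3) = NOR(0, 0) = 1
w3 = NOT(w2) = NOT 1 = 0
w4 = XOR(w2, w3) = XOR(1, 0) = 1
w5 = NOR(x1, w4) = NOR(1, 1) = 0
w6 = NAND(w5, w4) = NAND(0, 1) = 1
w7 = NOT(w6) = NOT 1 = 0
w8 = NOR(w7, x2) = NOR(0, 1) = 0
w9 = NOR(w8, x6) = NOR(0, 0) = 1
So w9 = 1.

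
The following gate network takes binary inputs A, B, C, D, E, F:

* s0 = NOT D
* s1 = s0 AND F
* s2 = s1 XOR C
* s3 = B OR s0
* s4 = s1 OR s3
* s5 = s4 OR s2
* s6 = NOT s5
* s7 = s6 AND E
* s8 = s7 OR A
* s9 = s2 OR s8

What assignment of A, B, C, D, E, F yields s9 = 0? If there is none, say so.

A=0, B=0, C=0, D=0, E=1, F=0

Check with A=0, B=0, C=0, D=0, E=1, F=0:
s0 = NOT D = NOT 0 = 1
s1 = s0 AND F = 1 AND 0 = 0
s2 = s1 XOR C = 0 XOR 0 = 0
s3 = B OR s0 = 0 OR 1 = 1
s4 = s1 OR s3 = 0 OR 1 = 1
s5 = s4 OR s2 = 1 OR 0 = 1
s6 = NOT s5 = NOT 1 = 0
s7 = s6 AND E = 0 AND 1 = 0
s8 = s7 OR A = 0 OR 0 = 0
s9 = s2 OR s8 = 0 OR 0 = 0
So s9 = 0 as required.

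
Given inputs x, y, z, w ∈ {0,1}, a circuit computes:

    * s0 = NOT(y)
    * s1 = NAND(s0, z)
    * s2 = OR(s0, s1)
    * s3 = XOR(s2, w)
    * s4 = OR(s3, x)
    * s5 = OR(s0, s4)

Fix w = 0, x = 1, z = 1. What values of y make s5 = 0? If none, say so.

With w = 0, x = 1, z = 1 fixed, none of the 2 settings of y give s5 = 0.
For example, with y=1:
s0 = NOT(y) = NOT 1 = 0
s1 = NAND(s0, z) = NAND(0, 1) = 1
s2 = OR(s0, s1) = OR(0, 1) = 1
s3 = XOR(s2, w) = XOR(1, 0) = 1
s4 = OR(s3, x) = OR(1, 1) = 1
s5 = OR(s0, s4) = OR(0, 1) = 1
giving s5 = 1 ≠ 0.

no solution exists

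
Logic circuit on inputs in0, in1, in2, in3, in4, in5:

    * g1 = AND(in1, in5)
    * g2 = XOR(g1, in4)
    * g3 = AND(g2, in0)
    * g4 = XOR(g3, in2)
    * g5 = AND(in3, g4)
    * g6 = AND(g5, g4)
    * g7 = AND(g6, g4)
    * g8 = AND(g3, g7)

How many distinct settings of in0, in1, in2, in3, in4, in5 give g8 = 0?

60

g8 = AND(g3, g7) must be 0, so at least one of g3, g7 is 0.
Enumerating the 64 input combinations, 60 give g8 = 0 and 4 give g8 = 1.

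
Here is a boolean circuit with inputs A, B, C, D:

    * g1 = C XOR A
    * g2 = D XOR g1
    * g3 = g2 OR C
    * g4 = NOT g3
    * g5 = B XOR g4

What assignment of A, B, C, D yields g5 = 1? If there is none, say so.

g5 = B XOR g4 must be 1, so B and g4 differ.
Check with A=0, B=1, C=0, D=1:
g1 = C XOR A = 0 XOR 0 = 0
g2 = D XOR g1 = 1 XOR 0 = 1
g3 = g2 OR C = 1 OR 0 = 1
g4 = NOT g3 = NOT 1 = 0
g5 = B XOR g4 = 1 XOR 0 = 1
So g5 = 1 as required.

A=0, B=1, C=0, D=1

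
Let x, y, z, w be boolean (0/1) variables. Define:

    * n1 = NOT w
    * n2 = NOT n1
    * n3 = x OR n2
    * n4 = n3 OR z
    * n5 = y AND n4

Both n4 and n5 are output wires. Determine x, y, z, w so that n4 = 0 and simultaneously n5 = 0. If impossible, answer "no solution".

x=0 y=0 z=0 w=0

Check with x=0 y=0 z=0 w=0:
n1 = NOT w = NOT 0 = 1
n2 = NOT n1 = NOT 1 = 0
n3 = x OR n2 = 0 OR 0 = 0
n4 = n3 OR z = 0 OR 0 = 0
n5 = y AND n4 = 0 AND 0 = 0
So n4 = 0 and n5 = 0.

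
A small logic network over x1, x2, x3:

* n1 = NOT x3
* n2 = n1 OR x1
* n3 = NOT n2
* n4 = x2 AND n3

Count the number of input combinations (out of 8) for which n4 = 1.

n4 = x2 AND n3 must be 1, so both x2 = 1 and n3 = 1.
n3 = NOT n2 must be 1, so n2 = 0.
Satisfying assignments:
  x1=0, x2=1, x3=1

1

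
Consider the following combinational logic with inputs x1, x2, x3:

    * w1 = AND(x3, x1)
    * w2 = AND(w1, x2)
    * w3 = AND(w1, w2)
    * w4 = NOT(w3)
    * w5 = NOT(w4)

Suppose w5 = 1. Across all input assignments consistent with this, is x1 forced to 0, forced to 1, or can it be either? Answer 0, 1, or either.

1

w5 = NOT(w4) must be 1, so w4 = 0.
w4 = NOT(w3) must be 0, so w3 = 1.
w3 = AND(w1, w2) must be 1, so both w1 = 1 and w2 = 1.
Every assignment with w5 = 1 has x1 = 1; there are 1 such assignment(s).
  x1=1, x2=1, x3=1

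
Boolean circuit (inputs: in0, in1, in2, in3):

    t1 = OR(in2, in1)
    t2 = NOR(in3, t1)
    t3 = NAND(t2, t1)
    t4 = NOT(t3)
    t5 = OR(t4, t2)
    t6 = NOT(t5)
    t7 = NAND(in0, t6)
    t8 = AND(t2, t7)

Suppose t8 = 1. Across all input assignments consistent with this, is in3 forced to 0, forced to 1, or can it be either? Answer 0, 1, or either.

t8 = AND(t2, t7) must be 1, so both t2 = 1 and t7 = 1.
Every assignment with t8 = 1 has in3 = 0; there are 2 such assignment(s).
  in0=0, in1=0, in2=0, in3=0
  in0=1, in1=0, in2=0, in3=0

0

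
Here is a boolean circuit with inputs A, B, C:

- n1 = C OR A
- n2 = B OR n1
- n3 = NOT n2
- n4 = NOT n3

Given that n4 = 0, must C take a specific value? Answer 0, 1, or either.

n4 = NOT n3 must be 0, so n3 = 1.
n3 = NOT n2 must be 1, so n2 = 0.
Every assignment with n4 = 0 has C = 0; there are 1 such assignment(s).
  A=0, B=0, C=0

0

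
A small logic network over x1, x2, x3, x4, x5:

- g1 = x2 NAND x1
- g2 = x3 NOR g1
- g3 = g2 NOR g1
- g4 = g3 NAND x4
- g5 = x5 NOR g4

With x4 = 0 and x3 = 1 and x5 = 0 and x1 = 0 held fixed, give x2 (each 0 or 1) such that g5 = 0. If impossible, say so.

x2=0

Check with x4 = 0 and x3 = 1 and x5 = 0 and x1 = 0 and x2=0:
g1 = x2 NAND x1 = 0 NAND 0 = 1
g2 = x3 NOR g1 = 1 NOR 1 = 0
g3 = g2 NOR g1 = 0 NOR 1 = 0
g4 = g3 NAND x4 = 0 NAND 0 = 1
g5 = x5 NOR g4 = 0 NOR 1 = 0
So g5 = 0.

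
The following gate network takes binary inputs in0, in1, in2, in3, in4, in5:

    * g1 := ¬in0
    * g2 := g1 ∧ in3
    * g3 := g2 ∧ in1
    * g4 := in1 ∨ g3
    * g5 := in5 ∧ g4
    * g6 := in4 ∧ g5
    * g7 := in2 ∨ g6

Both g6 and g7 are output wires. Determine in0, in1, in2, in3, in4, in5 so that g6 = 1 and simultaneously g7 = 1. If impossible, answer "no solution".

in0=1, in1=1, in2=1, in3=1, in4=1, in5=1

Check with in0=1, in1=1, in2=1, in3=1, in4=1, in5=1:
g1 = ¬in0 = ¬1 = 0
g2 = g1 ∧ in3 = 0 ∧ 1 = 0
g3 = g2 ∧ in1 = 0 ∧ 1 = 0
g4 = in1 ∨ g3 = 1 ∨ 0 = 1
g5 = in5 ∧ g4 = 1 ∧ 1 = 1
g6 = in4 ∧ g5 = 1 ∧ 1 = 1
g7 = in2 ∨ g6 = 1 ∨ 1 = 1
So g6 = 1 and g7 = 1.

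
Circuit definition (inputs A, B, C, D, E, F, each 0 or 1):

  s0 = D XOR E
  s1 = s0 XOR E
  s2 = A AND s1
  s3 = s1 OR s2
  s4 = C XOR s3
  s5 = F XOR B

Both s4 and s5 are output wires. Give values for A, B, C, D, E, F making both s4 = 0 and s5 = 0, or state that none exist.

A=1, B=0, C=1, D=1, E=1, F=0

Check with A=1, B=0, C=1, D=1, E=1, F=0:
s0 = D XOR E = 1 XOR 1 = 0
s1 = s0 XOR E = 0 XOR 1 = 1
s2 = A AND s1 = 1 AND 1 = 1
s3 = s1 OR s2 = 1 OR 1 = 1
s4 = C XOR s3 = 1 XOR 1 = 0
s5 = F XOR B = 0 XOR 0 = 0
So s4 = 0 and s5 = 0.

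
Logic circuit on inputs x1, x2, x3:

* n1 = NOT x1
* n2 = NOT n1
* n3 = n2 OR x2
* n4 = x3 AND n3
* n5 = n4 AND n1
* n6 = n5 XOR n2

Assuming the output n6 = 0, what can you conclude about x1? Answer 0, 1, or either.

0

n6 = n5 XOR n2 must be 0, so n5 and n2 are equal.
Every assignment with n6 = 0 has x1 = 0; there are 3 such assignment(s).
  x1=0, x2=0, x3=0
  x1=0, x2=0, x3=1
  x1=0, x2=1, x3=0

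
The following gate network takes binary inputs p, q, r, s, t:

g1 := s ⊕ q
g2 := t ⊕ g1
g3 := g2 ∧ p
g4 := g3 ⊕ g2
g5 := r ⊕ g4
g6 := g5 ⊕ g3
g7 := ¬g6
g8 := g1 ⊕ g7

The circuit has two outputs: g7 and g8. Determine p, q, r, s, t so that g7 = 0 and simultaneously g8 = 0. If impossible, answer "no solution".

p=0, q=0, r=0, s=0, t=1

Check with p=0, q=0, r=0, s=0, t=1:
g1 = s ⊕ q = 0 ⊕ 0 = 0
g2 = t ⊕ g1 = 1 ⊕ 0 = 1
g3 = g2 ∧ p = 1 ∧ 0 = 0
g4 = g3 ⊕ g2 = 0 ⊕ 1 = 1
g5 = r ⊕ g4 = 0 ⊕ 1 = 1
g6 = g5 ⊕ g3 = 1 ⊕ 0 = 1
g7 = ¬g6 = ¬1 = 0
g8 = g1 ⊕ g7 = 0 ⊕ 0 = 0
So g7 = 0 and g8 = 0.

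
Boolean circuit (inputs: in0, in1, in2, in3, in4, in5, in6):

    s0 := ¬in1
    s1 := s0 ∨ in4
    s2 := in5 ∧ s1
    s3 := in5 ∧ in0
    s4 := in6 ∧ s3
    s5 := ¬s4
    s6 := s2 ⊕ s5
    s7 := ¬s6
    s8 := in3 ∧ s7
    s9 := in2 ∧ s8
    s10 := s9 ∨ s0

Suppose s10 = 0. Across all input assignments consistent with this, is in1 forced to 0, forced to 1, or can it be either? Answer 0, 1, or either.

s10 = s9 ∨ s0 must be 0, so both s9 = 0 and s0 = 0.
s9 = in2 ∧ s8 must be 0, so at least one of in2, s8 is 0.
Every assignment with s10 = 0 has in1 = 1; there are 60 such assignment(s).

1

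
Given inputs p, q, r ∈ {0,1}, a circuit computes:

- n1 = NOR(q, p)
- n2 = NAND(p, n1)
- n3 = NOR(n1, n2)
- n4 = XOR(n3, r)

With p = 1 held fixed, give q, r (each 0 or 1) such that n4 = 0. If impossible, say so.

n4 = XOR(n3, r) must be 0, so n3 and r are equal.
Check with p = 1 and q=0, r=0:
n1 = NOR(q, p) = NOR(0, 1) = 0
n2 = NAND(p, n1) = NAND(1, 0) = 1
n3 = NOR(n1, n2) = NOR(0, 1) = 0
n4 = XOR(n3, r) = XOR(0, 0) = 0
So n4 = 0.

q=0, r=0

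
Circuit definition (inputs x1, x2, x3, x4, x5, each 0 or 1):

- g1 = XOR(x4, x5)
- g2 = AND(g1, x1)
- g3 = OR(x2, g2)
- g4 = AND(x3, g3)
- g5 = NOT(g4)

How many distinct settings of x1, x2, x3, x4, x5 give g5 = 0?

10

g5 = NOT(g4) must be 0, so g4 = 1.
g4 = AND(x3, g3) must be 1, so both x3 = 1 and g3 = 1.
g3 = OR(x2, g2) must be 1, so at least one of x2, g2 is 1.
Enumerating the 32 input combinations, 10 give g5 = 0 and 22 give g5 = 1.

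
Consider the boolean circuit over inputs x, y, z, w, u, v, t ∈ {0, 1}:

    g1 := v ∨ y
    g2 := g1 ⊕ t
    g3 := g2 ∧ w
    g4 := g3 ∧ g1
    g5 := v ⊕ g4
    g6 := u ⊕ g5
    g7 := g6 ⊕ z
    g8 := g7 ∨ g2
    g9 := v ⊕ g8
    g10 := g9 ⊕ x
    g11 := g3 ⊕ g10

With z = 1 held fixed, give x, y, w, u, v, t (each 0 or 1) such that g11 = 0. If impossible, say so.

x=0, y=0, w=0, u=1, v=1, t=1

Check with z = 1 and x=0, y=0, w=0, u=1, v=1, t=1:
g1 = v ∨ y = 1 ∨ 0 = 1
g2 = g1 ⊕ t = 1 ⊕ 1 = 0
g3 = g2 ∧ w = 0 ∧ 0 = 0
g4 = g3 ∧ g1 = 0 ∧ 1 = 0
g5 = v ⊕ g4 = 1 ⊕ 0 = 1
g6 = u ⊕ g5 = 1 ⊕ 1 = 0
g7 = g6 ⊕ z = 0 ⊕ 1 = 1
g8 = g7 ∨ g2 = 1 ∨ 0 = 1
g9 = v ⊕ g8 = 1 ⊕ 1 = 0
g10 = g9 ⊕ x = 0 ⊕ 0 = 0
g11 = g3 ⊕ g10 = 0 ⊕ 0 = 0
So g11 = 0.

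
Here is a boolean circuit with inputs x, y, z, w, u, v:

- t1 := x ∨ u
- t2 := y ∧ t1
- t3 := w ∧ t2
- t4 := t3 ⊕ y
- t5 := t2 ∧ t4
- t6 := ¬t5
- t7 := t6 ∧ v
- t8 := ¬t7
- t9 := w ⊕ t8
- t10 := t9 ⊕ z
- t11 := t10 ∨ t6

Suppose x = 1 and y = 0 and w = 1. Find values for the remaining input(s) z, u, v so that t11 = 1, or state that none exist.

t11 = t10 ∨ t6 must be 1, so at least one of t10, t6 is 1.
Check with x = 1 and y = 0 and w = 1 and z=0, u=1, v=0:
t1 = x ∨ u = 1 ∨ 1 = 1
t2 = y ∧ t1 = 0 ∧ 1 = 0
t3 = w ∧ t2 = 1 ∧ 0 = 0
t4 = t3 ⊕ y = 0 ⊕ 0 = 0
t5 = t2 ∧ t4 = 0 ∧ 0 = 0
t6 = ¬t5 = ¬0 = 1
t7 = t6 ∧ v = 1 ∧ 0 = 0
t8 = ¬t7 = ¬0 = 1
t9 = w ⊕ t8 = 1 ⊕ 1 = 0
t10 = t9 ⊕ z = 0 ⊕ 0 = 0
t11 = t10 ∨ t6 = 0 ∨ 1 = 1
So t11 = 1.

z=0, u=1, v=0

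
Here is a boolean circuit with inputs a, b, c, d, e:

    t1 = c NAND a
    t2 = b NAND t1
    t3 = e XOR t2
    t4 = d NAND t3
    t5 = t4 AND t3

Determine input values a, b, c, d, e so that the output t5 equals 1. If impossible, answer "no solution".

Check with a=0, b=0, c=1, d=0, e=0:
t1 = c NAND a = 1 NAND 0 = 1
t2 = b NAND t1 = 0 NAND 1 = 1
t3 = e XOR t2 = 0 XOR 1 = 1
t4 = d NAND t3 = 0 NAND 1 = 1
t5 = t4 AND t3 = 1 AND 1 = 1
So t5 = 1 as required.

a=0, b=0, c=1, d=0, e=0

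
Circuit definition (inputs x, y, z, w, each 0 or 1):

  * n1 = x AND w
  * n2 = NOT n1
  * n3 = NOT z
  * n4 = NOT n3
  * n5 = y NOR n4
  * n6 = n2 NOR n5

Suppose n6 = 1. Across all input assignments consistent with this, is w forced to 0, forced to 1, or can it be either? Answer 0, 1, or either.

1

n6 = n2 NOR n5 must be 1, so both n2 = 0 and n5 = 0.
n2 = NOT n1 must be 0, so n1 = 1.
Every assignment with n6 = 1 has w = 1; there are 3 such assignment(s).
  x=1, y=0, z=1, w=1
  x=1, y=1, z=0, w=1
  x=1, y=1, z=1, w=1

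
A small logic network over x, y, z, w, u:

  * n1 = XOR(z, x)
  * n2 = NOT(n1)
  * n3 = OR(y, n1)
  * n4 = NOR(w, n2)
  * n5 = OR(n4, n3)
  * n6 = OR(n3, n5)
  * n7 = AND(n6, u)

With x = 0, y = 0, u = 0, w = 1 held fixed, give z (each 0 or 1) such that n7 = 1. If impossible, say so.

no solution exists

With x = 0, y = 0, u = 0, w = 1 fixed, none of the 2 settings of z give n7 = 1.
For example, with z=1:
n1 = XOR(z, x) = XOR(1, 0) = 1
n2 = NOT(n1) = NOT 1 = 0
n3 = OR(y, n1) = OR(0, 1) = 1
n4 = NOR(w, n2) = NOR(1, 0) = 0
n5 = OR(n4, n3) = OR(0, 1) = 1
n6 = OR(n3, n5) = OR(1, 1) = 1
n7 = AND(n6, u) = AND(1, 0) = 0
giving n7 = 0 ≠ 1.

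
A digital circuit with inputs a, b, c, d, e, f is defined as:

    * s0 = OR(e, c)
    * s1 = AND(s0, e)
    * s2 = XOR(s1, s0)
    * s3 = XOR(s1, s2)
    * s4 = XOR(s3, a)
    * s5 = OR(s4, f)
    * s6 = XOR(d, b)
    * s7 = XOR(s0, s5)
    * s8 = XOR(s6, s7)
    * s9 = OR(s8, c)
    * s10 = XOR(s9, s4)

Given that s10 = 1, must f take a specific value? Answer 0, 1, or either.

either

Both values of f occur among assignments with s10 = 1:
  f=0: a=0, b=0, c=0, d=0, e=1, f=0
  f=1: a=0, b=0, c=0, d=0, e=0, f=1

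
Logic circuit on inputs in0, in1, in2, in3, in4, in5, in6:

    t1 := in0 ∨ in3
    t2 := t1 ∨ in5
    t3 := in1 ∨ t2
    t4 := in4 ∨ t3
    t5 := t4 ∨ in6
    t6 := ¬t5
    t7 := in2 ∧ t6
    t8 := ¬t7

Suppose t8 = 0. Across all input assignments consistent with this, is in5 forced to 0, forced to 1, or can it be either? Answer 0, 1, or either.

0

t8 = ¬t7 must be 0, so t7 = 1.
t7 = in2 ∧ t6 must be 1, so both in2 = 1 and t6 = 1.
t6 = ¬t5 must be 1, so t5 = 0.
Every assignment with t8 = 0 has in5 = 0; there are 1 such assignment(s).
  in0=0, in1=0, in2=1, in3=0, in4=0, in5=0, in6=0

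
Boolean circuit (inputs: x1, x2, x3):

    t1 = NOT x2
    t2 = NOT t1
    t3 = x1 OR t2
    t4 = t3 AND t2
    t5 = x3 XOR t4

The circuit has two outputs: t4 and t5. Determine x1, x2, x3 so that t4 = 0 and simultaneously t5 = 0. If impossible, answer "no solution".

x1=0, x2=0, x3=0

Check with x1=0, x2=0, x3=0:
t1 = NOT x2 = NOT 0 = 1
t2 = NOT t1 = NOT 1 = 0
t3 = x1 OR t2 = 0 OR 0 = 0
t4 = t3 AND t2 = 0 AND 0 = 0
t5 = x3 XOR t4 = 0 XOR 0 = 0
So t4 = 0 and t5 = 0.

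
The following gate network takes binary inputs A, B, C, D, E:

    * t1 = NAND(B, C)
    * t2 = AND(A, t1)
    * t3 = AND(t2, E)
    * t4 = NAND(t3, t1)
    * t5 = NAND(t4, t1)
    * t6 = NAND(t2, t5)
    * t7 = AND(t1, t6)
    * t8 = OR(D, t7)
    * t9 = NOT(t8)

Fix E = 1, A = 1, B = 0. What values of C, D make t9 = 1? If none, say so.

Check with E = 1, A = 1, B = 0 and C=0, D=0:
t1 = NAND(B, C) = NAND(0, 0) = 1
t2 = AND(A, t1) = AND(1, 1) = 1
t3 = AND(t2, E) = AND(1, 1) = 1
t4 = NAND(t3, t1) = NAND(1, 1) = 0
t5 = NAND(t4, t1) = NAND(0, 1) = 1
t6 = NAND(t2, t5) = NAND(1, 1) = 0
t7 = AND(t1, t6) = AND(1, 0) = 0
t8 = OR(D, t7) = OR(0, 0) = 0
t9 = NOT(t8) = NOT 0 = 1
So t9 = 1.

C=0, D=0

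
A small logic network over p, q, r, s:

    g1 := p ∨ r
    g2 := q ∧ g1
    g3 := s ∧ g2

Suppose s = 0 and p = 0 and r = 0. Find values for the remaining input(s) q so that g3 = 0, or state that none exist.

g3 = s ∧ g2 must be 0, so at least one of s, g2 is 0.
Check with s = 0 and p = 0 and r = 0 and q=1:
g1 = p ∨ r = 0 ∨ 0 = 0
g2 = q ∧ g1 = 1 ∧ 0 = 0
g3 = s ∧ g2 = 0 ∧ 0 = 0
So g3 = 0.

q=1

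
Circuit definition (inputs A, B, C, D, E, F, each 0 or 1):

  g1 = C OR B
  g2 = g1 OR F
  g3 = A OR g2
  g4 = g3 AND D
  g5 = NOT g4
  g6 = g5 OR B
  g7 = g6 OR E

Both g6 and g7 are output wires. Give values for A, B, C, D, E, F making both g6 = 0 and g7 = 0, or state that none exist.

A=1, B=0, C=0, D=1, E=0, F=1

Check with A=1, B=0, C=0, D=1, E=0, F=1:
g1 = C OR B = 0 OR 0 = 0
g2 = g1 OR F = 0 OR 1 = 1
g3 = A OR g2 = 1 OR 1 = 1
g4 = g3 AND D = 1 AND 1 = 1
g5 = NOT g4 = NOT 1 = 0
g6 = g5 OR B = 0 OR 0 = 0
g7 = g6 OR E = 0 OR 0 = 0
So g6 = 0 and g7 = 0.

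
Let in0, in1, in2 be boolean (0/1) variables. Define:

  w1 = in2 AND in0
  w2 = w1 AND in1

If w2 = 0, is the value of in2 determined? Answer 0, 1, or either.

either

Both values of in2 occur among assignments with w2 = 0:
  in2=0: in0=0, in1=0, in2=0
  in2=1: in0=0, in1=0, in2=1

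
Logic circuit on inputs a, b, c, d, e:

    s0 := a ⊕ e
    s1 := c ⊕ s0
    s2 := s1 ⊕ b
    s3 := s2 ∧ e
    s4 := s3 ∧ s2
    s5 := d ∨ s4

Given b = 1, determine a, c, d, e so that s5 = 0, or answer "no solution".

Check with b = 1 and a=1, c=0, d=0, e=0:
s0 = a ⊕ e = 1 ⊕ 0 = 1
s1 = c ⊕ s0 = 0 ⊕ 1 = 1
s2 = s1 ⊕ b = 1 ⊕ 1 = 0
s3 = s2 ∧ e = 0 ∧ 0 = 0
s4 = s3 ∧ s2 = 0 ∧ 0 = 0
s5 = d ∨ s4 = 0 ∨ 0 = 0
So s5 = 0.

a=1 c=0 d=0 e=0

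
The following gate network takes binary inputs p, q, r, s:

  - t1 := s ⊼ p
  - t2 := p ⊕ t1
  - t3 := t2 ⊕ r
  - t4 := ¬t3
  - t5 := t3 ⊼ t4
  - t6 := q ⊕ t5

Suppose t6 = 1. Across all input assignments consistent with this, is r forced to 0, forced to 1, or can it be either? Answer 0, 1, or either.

either

Both values of r occur among assignments with t6 = 1:
  r=0: p=0, q=0, r=0, s=0
  r=1: p=0, q=0, r=1, s=0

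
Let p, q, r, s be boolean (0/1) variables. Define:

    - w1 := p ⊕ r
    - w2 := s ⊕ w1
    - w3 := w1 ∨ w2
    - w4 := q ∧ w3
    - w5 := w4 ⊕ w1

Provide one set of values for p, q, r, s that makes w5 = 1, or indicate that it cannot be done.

p=0, q=1, r=0, s=1

Check with p=0, q=1, r=0, s=1:
w1 = p ⊕ r = 0 ⊕ 0 = 0
w2 = s ⊕ w1 = 1 ⊕ 0 = 1
w3 = w1 ∨ w2 = 0 ∨ 1 = 1
w4 = q ∧ w3 = 1 ∧ 1 = 1
w5 = w4 ⊕ w1 = 1 ⊕ 0 = 1
So w5 = 1 as required.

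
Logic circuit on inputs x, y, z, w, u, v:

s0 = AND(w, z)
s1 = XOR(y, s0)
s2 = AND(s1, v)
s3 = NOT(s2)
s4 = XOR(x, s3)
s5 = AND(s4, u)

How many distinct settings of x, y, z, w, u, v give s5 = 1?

16

s5 = AND(s4, u) must be 1, so both s4 = 1 and u = 1.
Enumerating the 64 input combinations, 16 give s5 = 1 and 48 give s5 = 0.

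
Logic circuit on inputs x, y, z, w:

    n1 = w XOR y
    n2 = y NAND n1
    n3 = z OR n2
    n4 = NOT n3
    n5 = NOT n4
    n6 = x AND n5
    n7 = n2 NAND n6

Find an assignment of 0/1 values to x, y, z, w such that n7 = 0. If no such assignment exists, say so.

x=1, y=0, z=0, w=0

n7 = n2 NAND n6 must be 0, so both n2 = 1 and n6 = 1.
n2 = y NAND n1 must be 1, so at least one of y, n1 is 0.
n6 = x AND n5 must be 1, so both x = 1 and n5 = 1.
Check with x=1, y=0, z=0, w=0:
n1 = w XOR y = 0 XOR 0 = 0
n2 = y NAND n1 = 0 NAND 0 = 1
n3 = z OR n2 = 0 OR 1 = 1
n4 = NOT n3 = NOT 1 = 0
n5 = NOT n4 = NOT 0 = 1
n6 = x AND n5 = 1 AND 1 = 1
n7 = n2 NAND n6 = 1 NAND 1 = 0
So n7 = 0 as required.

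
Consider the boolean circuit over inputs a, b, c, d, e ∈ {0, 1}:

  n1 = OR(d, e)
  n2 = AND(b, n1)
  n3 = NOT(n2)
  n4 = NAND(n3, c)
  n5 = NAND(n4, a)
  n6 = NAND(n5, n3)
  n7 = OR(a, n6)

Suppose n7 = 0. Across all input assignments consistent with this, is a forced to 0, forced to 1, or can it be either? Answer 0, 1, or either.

0

n7 = OR(a, n6) must be 0, so both a = 0 and n6 = 0.
n6 = NAND(n5, n3) must be 0, so both n5 = 1 and n3 = 1.
n5 = NAND(n4, a) must be 1, so at least one of n4, a is 0.
Every assignment with n7 = 0 has a = 0; there are 10 such assignment(s).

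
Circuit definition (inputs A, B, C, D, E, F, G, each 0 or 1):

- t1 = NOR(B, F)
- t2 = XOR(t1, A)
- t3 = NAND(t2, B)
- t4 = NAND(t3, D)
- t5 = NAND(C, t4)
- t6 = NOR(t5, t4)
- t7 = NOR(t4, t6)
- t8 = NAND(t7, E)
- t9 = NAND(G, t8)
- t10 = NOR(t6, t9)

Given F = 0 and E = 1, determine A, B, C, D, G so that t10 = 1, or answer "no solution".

A=1, B=0, C=0, D=0, G=1

Check with F = 0 and E = 1 and A=1, B=0, C=0, D=0, G=1:
t1 = NOR(B, F) = NOR(0, 0) = 1
t2 = XOR(t1, A) = XOR(1, 1) = 0
t3 = NAND(t2, B) = NAND(0, 0) = 1
t4 = NAND(t3, D) = NAND(1, 0) = 1
t5 = NAND(C, t4) = NAND(0, 1) = 1
t6 = NOR(t5, t4) = NOR(1, 1) = 0
t7 = NOR(t4, t6) = NOR(1, 0) = 0
t8 = NAND(t7, E) = NAND(0, 1) = 1
t9 = NAND(G, t8) = NAND(1, 1) = 0
t10 = NOR(t6, t9) = NOR(0, 0) = 1
So t10 = 1.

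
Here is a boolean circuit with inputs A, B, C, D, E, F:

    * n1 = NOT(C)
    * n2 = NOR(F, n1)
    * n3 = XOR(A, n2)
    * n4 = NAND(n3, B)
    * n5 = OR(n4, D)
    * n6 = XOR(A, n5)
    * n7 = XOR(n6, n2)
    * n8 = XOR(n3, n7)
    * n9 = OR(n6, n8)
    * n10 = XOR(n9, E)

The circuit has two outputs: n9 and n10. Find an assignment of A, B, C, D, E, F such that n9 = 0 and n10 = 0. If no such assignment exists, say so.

Check with A=0, B=1, C=1, D=0, E=0, F=0:
n1 = NOT(C) = NOT 1 = 0
n2 = NOR(F, n1) = NOR(0, 0) = 1
n3 = XOR(A, n2) = XOR(0, 1) = 1
n4 = NAND(n3, B) = NAND(1, 1) = 0
n5 = OR(n4, D) = OR(0, 0) = 0
n6 = XOR(A, n5) = XOR(0, 0) = 0
n7 = XOR(n6, n2) = XOR(0, 1) = 1
n8 = XOR(n3, n7) = XOR(1, 1) = 0
n9 = OR(n6, n8) = OR(0, 0) = 0
n10 = XOR(n9, E) = XOR(0, 0) = 0
So n9 = 0 and n10 = 0.

A=0, B=1, C=1, D=0, E=0, F=0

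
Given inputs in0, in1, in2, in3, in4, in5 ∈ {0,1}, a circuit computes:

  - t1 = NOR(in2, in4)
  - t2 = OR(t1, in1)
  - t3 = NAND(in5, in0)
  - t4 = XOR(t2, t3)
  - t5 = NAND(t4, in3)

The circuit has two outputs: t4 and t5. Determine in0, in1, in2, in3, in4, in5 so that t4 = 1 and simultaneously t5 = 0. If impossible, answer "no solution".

Check with in0=0, in1=0, in2=0, in3=1, in4=1, in5=0:
t1 = NOR(in2, in4) = NOR(0, 1) = 0
t2 = OR(t1, in1) = OR(0, 0) = 0
t3 = NAND(in5, in0) = NAND(0, 0) = 1
t4 = XOR(t2, t3) = XOR(0, 1) = 1
t5 = NAND(t4, in3) = NAND(1, 1) = 0
So t4 = 1 and t5 = 0.

in0=0, in1=0, in2=0, in3=1, in4=1, in5=0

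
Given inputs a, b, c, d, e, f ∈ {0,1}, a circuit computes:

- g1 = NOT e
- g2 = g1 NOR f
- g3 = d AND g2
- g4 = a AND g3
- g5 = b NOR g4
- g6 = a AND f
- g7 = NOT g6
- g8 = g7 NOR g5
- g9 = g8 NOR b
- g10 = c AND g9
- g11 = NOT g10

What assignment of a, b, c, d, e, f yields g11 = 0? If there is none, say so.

g11 = NOT g10 must be 0, so g10 = 1.
Check with a=0 b=0 c=1 d=0 e=0 f=0:
g1 = NOT e = NOT 0 = 1
g2 = g1 NOR f = 1 NOR 0 = 0
g3 = d AND g2 = 0 AND 0 = 0
g4 = a AND g3 = 0 AND 0 = 0
g5 = b NOR g4 = 0 NOR 0 = 1
g6 = a AND f = 0 AND 0 = 0
g7 = NOT g6 = NOT 0 = 1
g8 = g7 NOR g5 = 1 NOR 1 = 0
g9 = g8 NOR b = 0 NOR 0 = 1
g10 = c AND g9 = 1 AND 1 = 1
g11 = NOT g10 = NOT 1 = 0
So g11 = 0 as required.

a=0 b=0 c=1 d=0 e=0 f=0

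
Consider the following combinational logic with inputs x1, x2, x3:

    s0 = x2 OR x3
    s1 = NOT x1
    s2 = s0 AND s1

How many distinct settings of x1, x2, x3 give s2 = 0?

5

s2 = s0 AND s1 must be 0, so at least one of s0, s1 is 0.
Satisfying assignments:
  x1=0, x2=0, x3=0
  x1=1, x2=0, x3=0
  x1=1, x2=0, x3=1
  x1=1, x2=1, x3=0
  x1=1, x2=1, x3=1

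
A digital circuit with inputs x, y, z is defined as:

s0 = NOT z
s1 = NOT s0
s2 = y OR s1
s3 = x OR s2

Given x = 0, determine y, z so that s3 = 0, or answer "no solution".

y=0, z=0

s3 = x OR s2 must be 0, so both x = 0 and s2 = 0.
Check with x = 0 and y=0, z=0:
s0 = NOT z = NOT 0 = 1
s1 = NOT s0 = NOT 1 = 0
s2 = y OR s1 = 0 OR 0 = 0
s3 = x OR s2 = 0 OR 0 = 0
So s3 = 0.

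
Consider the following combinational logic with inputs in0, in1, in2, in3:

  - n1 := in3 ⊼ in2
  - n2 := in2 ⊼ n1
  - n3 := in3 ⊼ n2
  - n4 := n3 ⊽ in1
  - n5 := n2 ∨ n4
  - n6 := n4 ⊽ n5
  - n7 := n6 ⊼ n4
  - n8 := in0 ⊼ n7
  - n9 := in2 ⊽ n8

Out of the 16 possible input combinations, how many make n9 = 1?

n9 = in2 ⊽ n8 must be 1, so both in2 = 0 and n8 = 0.
Satisfying assignments:
  in0=1, in1=0, in2=0, in3=0
  in0=1, in1=0, in2=0, in3=1
  in0=1, in1=1, in2=0, in3=0
  in0=1, in1=1, in2=0, in3=1

4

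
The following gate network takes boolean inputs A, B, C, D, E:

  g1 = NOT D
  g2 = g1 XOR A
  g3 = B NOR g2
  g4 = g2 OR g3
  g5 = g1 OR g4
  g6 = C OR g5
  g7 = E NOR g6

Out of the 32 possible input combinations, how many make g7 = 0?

31

g7 = E NOR g6 must be 0, so at least one of E, g6 is 1.
Enumerating the 32 input combinations, 31 give g7 = 0 and 1 give g7 = 1.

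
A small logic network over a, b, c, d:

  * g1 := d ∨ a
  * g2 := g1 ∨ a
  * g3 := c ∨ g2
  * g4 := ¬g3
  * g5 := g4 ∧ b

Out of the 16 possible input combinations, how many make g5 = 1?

1

g5 = g4 ∧ b must be 1, so both g4 = 1 and b = 1.
Satisfying assignments:
  a=0, b=1, c=0, d=0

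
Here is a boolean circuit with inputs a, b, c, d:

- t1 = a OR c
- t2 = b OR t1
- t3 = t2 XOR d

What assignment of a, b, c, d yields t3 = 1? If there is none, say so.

a=0, b=1, c=1, d=0

Check with a=0, b=1, c=1, d=0:
t1 = a OR c = 0 OR 1 = 1
t2 = b OR t1 = 1 OR 1 = 1
t3 = t2 XOR d = 1 XOR 0 = 1
So t3 = 1 as required.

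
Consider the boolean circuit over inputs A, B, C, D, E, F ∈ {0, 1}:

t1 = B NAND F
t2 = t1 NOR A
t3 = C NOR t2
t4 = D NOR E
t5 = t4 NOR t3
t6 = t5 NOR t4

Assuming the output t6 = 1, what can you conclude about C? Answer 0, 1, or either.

t6 = t5 NOR t4 must be 1, so both t5 = 0 and t4 = 0.
t5 = t4 NOR t3 must be 0, so at least one of t4, t3 is 1.
Every assignment with t6 = 1 has C = 0; there are 21 such assignment(s).

0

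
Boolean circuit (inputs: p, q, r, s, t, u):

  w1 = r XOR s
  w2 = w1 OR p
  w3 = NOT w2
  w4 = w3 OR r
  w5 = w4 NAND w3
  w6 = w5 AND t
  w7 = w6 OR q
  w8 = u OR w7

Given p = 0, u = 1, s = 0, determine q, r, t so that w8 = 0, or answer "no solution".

With p = 0, u = 1, s = 0 fixed, none of the 8 settings of q, r, t give w8 = 0.
For example, with q=1, r=1, t=0:
w1 = r XOR s = 1 XOR 0 = 1
w2 = w1 OR p = 1 OR 0 = 1
w3 = NOT w2 = NOT 1 = 0
w4 = w3 OR r = 0 OR 1 = 1
w5 = w4 NAND w3 = 1 NAND 0 = 1
w6 = w5 AND t = 1 AND 0 = 0
w7 = w6 OR q = 0 OR 1 = 1
w8 = u OR w7 = 1 OR 1 = 1
giving w8 = 1 ≠ 0.

no solution exists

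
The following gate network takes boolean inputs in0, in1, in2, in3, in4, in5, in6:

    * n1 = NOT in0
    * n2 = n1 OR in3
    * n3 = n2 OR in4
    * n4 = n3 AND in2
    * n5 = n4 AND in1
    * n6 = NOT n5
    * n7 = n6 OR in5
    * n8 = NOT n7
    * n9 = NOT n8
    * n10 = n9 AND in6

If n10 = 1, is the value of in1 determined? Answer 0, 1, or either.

Both values of in1 occur among assignments with n10 = 1:
  in1=0: in0=0, in1=0, in2=0, in3=0, in4=0, in5=0, in6=1
  in1=1: in0=0, in1=1, in2=0, in3=0, in4=0, in5=0, in6=1

either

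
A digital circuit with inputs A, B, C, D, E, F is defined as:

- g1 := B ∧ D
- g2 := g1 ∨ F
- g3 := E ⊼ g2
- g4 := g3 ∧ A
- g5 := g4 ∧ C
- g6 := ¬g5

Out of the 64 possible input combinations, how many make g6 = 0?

11

g6 = ¬g5 must be 0, so g5 = 1.
Enumerating the 64 input combinations, 11 give g6 = 0 and 53 give g6 = 1.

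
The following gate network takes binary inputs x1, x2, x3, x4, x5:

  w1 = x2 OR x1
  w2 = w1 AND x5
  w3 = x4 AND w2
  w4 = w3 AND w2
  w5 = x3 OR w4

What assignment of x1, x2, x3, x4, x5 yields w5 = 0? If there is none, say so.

Check with x1=0, x2=1, x3=0, x4=0, x5=0:
w1 = x2 OR x1 = 1 OR 0 = 1
w2 = w1 AND x5 = 1 AND 0 = 0
w3 = x4 AND w2 = 0 AND 0 = 0
w4 = w3 AND w2 = 0 AND 0 = 0
w5 = x3 OR w4 = 0 OR 0 = 0
So w5 = 0 as required.

x1=0, x2=1, x3=0, x4=0, x5=0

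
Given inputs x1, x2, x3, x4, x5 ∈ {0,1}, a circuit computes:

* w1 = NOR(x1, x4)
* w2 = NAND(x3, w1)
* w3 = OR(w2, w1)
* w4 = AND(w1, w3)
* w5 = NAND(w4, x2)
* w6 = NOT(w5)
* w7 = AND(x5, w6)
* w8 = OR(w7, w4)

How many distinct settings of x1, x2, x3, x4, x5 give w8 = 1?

w8 = OR(w7, w4) must be 1, so at least one of w7, w4 is 1.
Enumerating the 32 input combinations, 8 give w8 = 1 and 24 give w8 = 0.

8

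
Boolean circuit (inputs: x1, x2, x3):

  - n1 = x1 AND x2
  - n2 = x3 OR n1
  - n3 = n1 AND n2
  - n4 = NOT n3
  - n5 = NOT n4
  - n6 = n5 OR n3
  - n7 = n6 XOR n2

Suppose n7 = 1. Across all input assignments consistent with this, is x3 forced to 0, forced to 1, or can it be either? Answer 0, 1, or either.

n7 = n6 XOR n2 must be 1, so n6 and n2 differ.
Every assignment with n7 = 1 has x3 = 1; there are 3 such assignment(s).
  x1=0, x2=0, x3=1
  x1=0, x2=1, x3=1
  x1=1, x2=0, x3=1

1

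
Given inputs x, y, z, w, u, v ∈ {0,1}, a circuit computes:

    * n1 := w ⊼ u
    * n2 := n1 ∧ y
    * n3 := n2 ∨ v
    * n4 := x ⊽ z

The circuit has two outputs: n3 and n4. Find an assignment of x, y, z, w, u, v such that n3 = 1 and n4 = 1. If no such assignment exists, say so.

x=0, y=0, z=0, w=1, u=1, v=1

Check with x=0, y=0, z=0, w=1, u=1, v=1:
n1 = w ⊼ u = 1 ⊼ 1 = 0
n2 = n1 ∧ y = 0 ∧ 0 = 0
n3 = n2 ∨ v = 0 ∨ 1 = 1
n4 = x ⊽ z = 0 ⊽ 0 = 1
So n3 = 1 and n4 = 1.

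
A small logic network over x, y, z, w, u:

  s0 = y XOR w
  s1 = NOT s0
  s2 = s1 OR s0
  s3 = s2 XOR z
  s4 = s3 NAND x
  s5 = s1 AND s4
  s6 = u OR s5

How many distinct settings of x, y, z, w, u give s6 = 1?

22

s6 = u OR s5 must be 1, so at least one of u, s5 is 1.
Enumerating the 32 input combinations, 22 give s6 = 1 and 10 give s6 = 0.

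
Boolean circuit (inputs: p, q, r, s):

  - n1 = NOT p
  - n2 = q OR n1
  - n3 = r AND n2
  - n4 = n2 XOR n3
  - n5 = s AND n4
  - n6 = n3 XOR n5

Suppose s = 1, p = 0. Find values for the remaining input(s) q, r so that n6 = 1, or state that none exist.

n6 = n3 XOR n5 must be 1, so n3 and n5 differ.
Check with s = 1, p = 0 and q=1, r=1:
n1 = NOT p = NOT 0 = 1
n2 = q OR n1 = 1 OR 1 = 1
n3 = r AND n2 = 1 AND 1 = 1
n4 = n2 XOR n3 = 1 XOR 1 = 0
n5 = s AND n4 = 1 AND 0 = 0
n6 = n3 XOR n5 = 1 XOR 0 = 1
So n6 = 1.

q=1, r=1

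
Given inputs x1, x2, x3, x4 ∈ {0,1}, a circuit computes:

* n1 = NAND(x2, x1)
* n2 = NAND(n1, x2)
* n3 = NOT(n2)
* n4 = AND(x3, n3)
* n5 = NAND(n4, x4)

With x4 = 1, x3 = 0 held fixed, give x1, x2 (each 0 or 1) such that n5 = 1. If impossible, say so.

x1=1, x2=1

n5 = NAND(n4, x4) must be 1, so at least one of n4, x4 is 0.
Check with x4 = 1, x3 = 0 and x1=1, x2=1:
n1 = NAND(x2, x1) = NAND(1, 1) = 0
n2 = NAND(n1, x2) = NAND(0, 1) = 1
n3 = NOT(n2) = NOT 1 = 0
n4 = AND(x3, n3) = AND(0, 0) = 0
n5 = NAND(n4, x4) = NAND(0, 1) = 1
So n5 = 1.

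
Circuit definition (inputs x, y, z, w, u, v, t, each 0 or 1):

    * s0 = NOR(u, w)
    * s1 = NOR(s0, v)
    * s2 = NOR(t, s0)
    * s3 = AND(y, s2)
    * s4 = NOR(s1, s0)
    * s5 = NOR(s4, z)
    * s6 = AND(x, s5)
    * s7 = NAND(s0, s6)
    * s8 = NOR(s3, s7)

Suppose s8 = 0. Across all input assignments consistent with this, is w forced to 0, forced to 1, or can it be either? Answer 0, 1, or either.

Both values of w occur among assignments with s8 = 0:
  w=0: x=0, y=0, z=0, w=0, u=0, v=0, t=0
  w=1: x=0, y=0, z=0, w=1, u=0, v=0, t=0

either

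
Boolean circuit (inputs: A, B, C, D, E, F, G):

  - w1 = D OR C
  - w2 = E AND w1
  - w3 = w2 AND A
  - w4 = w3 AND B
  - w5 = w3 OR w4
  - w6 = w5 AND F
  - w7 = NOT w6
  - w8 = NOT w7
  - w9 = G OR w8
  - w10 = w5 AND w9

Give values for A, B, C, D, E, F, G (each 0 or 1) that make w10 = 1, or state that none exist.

w10 = w5 AND w9 must be 1, so both w5 = 1 and w9 = 1.
Check with A=1 B=0 C=1 D=1 E=1 F=1 G=1:
w1 = D OR C = 1 OR 1 = 1
w2 = E AND w1 = 1 AND 1 = 1
w3 = w2 AND A = 1 AND 1 = 1
w4 = w3 AND B = 1 AND 0 = 0
w5 = w3 OR w4 = 1 OR 0 = 1
w6 = w5 AND F = 1 AND 1 = 1
w7 = NOT w6 = NOT 1 = 0
w8 = NOT w7 = NOT 0 = 1
w9 = G OR w8 = 1 OR 1 = 1
w10 = w5 AND w9 = 1 AND 1 = 1
So w10 = 1 as required.

A=1 B=0 C=1 D=1 E=1 F=1 G=1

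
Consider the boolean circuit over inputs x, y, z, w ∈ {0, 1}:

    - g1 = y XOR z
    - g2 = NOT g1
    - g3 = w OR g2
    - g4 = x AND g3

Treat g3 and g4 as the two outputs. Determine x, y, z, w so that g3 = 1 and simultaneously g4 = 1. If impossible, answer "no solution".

Check with x=1, y=1, z=1, w=1:
g1 = y XOR z = 1 XOR 1 = 0
g2 = NOT g1 = NOT 0 = 1
g3 = w OR g2 = 1 OR 1 = 1
g4 = x AND g3 = 1 AND 1 = 1
So g3 = 1 and g4 = 1.

x=1, y=1, z=1, w=1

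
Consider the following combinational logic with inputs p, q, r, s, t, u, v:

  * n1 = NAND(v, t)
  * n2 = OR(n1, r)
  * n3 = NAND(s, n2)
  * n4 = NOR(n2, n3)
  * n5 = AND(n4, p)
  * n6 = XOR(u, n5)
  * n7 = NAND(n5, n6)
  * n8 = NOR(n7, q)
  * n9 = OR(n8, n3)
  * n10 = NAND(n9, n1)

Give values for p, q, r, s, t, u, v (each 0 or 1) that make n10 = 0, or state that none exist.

p=1 q=1 r=0 s=0 t=0 u=0 v=0

n10 = NAND(n9, n1) must be 0, so both n9 = 1 and n1 = 1.
n9 = OR(n8, n3) must be 1, so at least one of n8, n3 is 1.
n1 = NAND(v, t) must be 1, so at least one of v, t is 0.
Check with p=1 q=1 r=0 s=0 t=0 u=0 v=0:
n1 = NAND(v, t) = NAND(0, 0) = 1
n2 = OR(n1, r) = OR(1, 0) = 1
n3 = NAND(s, n2) = NAND(0, 1) = 1
n4 = NOR(n2, n3) = NOR(1, 1) = 0
n5 = AND(n4, p) = AND(0, 1) = 0
n6 = XOR(u, n5) = XOR(0, 0) = 0
n7 = NAND(n5, n6) = NAND(0, 0) = 1
n8 = NOR(n7, q) = NOR(1, 1) = 0
n9 = OR(n8, n3) = OR(0, 1) = 1
n10 = NAND(n9, n1) = NAND(1, 1) = 0
So n10 = 0 as required.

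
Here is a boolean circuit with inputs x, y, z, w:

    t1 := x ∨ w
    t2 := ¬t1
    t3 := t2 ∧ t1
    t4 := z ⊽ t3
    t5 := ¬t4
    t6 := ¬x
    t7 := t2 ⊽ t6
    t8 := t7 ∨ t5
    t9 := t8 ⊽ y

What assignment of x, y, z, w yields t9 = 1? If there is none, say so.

t9 = t8 ⊽ y must be 1, so both t8 = 0 and y = 0.
t8 = t7 ∨ t5 must be 0, so both t7 = 0 and t5 = 0.
Check with x=0, y=0, z=0, w=1:
t1 = x ∨ w = 0 ∨ 1 = 1
t2 = ¬t1 = ¬1 = 0
t3 = t2 ∧ t1 = 0 ∧ 1 = 0
t4 = z ⊽ t3 = 0 ⊽ 0 = 1
t5 = ¬t4 = ¬1 = 0
t6 = ¬x = ¬0 = 1
t7 = t2 ⊽ t6 = 0 ⊽ 1 = 0
t8 = t7 ∨ t5 = 0 ∨ 0 = 0
t9 = t8 ⊽ y = 0 ⊽ 0 = 1
So t9 = 1 as required.

x=0, y=0, z=0, w=1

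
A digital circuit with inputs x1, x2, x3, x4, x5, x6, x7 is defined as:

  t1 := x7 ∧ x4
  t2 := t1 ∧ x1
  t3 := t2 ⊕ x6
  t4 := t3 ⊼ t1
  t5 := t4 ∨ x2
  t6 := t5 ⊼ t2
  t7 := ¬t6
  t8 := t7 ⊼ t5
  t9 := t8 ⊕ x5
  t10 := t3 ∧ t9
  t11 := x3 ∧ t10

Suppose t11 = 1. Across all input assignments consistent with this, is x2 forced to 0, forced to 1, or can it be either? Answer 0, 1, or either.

Both values of x2 occur among assignments with t11 = 1:
  x2=0: x1=0, x2=0, x3=1, x4=0, x5=0, x6=1, x7=0
  x2=1: x1=0, x2=1, x3=1, x4=0, x5=0, x6=1, x7=0

either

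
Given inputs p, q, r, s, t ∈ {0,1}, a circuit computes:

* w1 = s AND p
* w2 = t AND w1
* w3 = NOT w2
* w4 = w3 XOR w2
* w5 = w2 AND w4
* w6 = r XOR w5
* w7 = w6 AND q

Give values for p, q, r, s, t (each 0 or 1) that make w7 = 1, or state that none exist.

w7 = w6 AND q must be 1, so both w6 = 1 and q = 1.
Check with p=1, q=1, r=0, s=1, t=1:
w1 = s AND p = 1 AND 1 = 1
w2 = t AND w1 = 1 AND 1 = 1
w3 = NOT w2 = NOT 1 = 0
w4 = w3 XOR w2 = 0 XOR 1 = 1
w5 = w2 AND w4 = 1 AND 1 = 1
w6 = r XOR w5 = 0 XOR 1 = 1
w7 = w6 AND q = 1 AND 1 = 1
So w7 = 1 as required.

p=1, q=1, r=0, s=1, t=1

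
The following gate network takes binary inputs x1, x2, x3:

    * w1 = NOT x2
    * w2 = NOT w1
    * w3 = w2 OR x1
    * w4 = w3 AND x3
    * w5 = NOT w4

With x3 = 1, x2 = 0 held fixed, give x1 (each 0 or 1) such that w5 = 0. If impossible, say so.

x1=1

Check with x3 = 1, x2 = 0 and x1=1:
w1 = NOT x2 = NOT 0 = 1
w2 = NOT w1 = NOT 1 = 0
w3 = w2 OR x1 = 0 OR 1 = 1
w4 = w3 AND x3 = 1 AND 1 = 1
w5 = NOT w4 = NOT 1 = 0
So w5 = 0.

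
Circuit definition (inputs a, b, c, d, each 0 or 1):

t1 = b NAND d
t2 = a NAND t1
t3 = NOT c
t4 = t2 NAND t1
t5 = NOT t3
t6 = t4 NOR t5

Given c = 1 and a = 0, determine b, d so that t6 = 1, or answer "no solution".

no solution exists

With c = 1 and a = 0 fixed, none of the 4 settings of b, d give t6 = 1.
For example, with b=1, d=1:
t1 = b NAND d = 1 NAND 1 = 0
t2 = a NAND t1 = 0 NAND 0 = 1
t3 = NOT c = NOT 1 = 0
t4 = t2 NAND t1 = 1 NAND 0 = 1
t5 = NOT t3 = NOT 0 = 1
t6 = t4 NOR t5 = 1 NOR 1 = 0
giving t6 = 0 ≠ 1.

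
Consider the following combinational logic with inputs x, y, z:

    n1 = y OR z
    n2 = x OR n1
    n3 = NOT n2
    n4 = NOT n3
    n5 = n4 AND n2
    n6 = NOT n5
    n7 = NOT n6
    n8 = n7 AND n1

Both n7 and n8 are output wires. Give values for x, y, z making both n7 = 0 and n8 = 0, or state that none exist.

Check with x=0 y=0 z=0:
n1 = y OR z = 0 OR 0 = 0
n2 = x OR n1 = 0 OR 0 = 0
n3 = NOT n2 = NOT 0 = 1
n4 = NOT n3 = NOT 1 = 0
n5 = n4 AND n2 = 0 AND 0 = 0
n6 = NOT n5 = NOT 0 = 1
n7 = NOT n6 = NOT 1 = 0
n8 = n7 AND n1 = 0 AND 0 = 0
So n7 = 0 and n8 = 0.

x=0 y=0 z=0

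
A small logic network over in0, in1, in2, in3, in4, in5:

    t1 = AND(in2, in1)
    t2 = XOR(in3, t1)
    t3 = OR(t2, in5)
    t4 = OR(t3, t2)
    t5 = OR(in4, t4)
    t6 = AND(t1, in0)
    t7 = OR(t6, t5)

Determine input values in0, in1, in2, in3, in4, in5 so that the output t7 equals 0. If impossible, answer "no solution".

in0=1, in1=0, in2=1, in3=0, in4=0, in5=0

t7 = OR(t6, t5) must be 0, so both t6 = 0 and t5 = 0.
Check with in0=1, in1=0, in2=1, in3=0, in4=0, in5=0:
t1 = AND(in2, in1) = AND(1, 0) = 0
t2 = XOR(in3, t1) = XOR(0, 0) = 0
t3 = OR(t2, in5) = OR(0, 0) = 0
t4 = OR(t3, t2) = OR(0, 0) = 0
t5 = OR(in4, t4) = OR(0, 0) = 0
t6 = AND(t1, in0) = AND(0, 1) = 0
t7 = OR(t6, t5) = OR(0, 0) = 0
So t7 = 0 as required.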